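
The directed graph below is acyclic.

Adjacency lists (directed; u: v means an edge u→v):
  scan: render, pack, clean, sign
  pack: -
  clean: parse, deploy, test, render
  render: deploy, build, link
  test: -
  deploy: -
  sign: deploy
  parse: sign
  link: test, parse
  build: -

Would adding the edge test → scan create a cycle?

Adding test→scan creates a cycle iff scan can already reach test.
Path from scan: scan → clean → test.
So scan → … → test → scan is a cycle.

Yes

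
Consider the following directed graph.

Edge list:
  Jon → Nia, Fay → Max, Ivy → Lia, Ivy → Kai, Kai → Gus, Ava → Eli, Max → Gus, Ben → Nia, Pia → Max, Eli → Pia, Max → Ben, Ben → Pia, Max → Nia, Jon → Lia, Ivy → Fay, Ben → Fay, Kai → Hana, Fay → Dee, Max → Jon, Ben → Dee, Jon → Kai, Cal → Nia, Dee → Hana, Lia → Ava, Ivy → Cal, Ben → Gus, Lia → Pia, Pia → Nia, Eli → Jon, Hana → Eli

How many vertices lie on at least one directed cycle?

A vertex is on a directed cycle iff it belongs to a strongly connected component of size ≥ 2 (or has a self-loop).
The vertices on cycles are {Ava, Ben, Dee, Eli, Fay, Jon, Kai, Lia, Max, Pia, Hana} — 11 in total.

11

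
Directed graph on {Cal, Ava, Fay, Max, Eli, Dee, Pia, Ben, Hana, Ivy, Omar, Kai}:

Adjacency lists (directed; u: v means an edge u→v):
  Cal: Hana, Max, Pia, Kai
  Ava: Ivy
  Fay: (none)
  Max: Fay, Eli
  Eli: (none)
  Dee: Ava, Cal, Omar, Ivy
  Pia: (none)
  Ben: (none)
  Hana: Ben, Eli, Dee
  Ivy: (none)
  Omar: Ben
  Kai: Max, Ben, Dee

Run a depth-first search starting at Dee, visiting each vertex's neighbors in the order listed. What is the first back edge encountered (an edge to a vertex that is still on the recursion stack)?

DFS from Dee (visiting each vertex's neighbors in the order listed); mark gray on enter, black on exit:
Dee gray
  Ava gray
    Ivy gray
    Ivy black
  Ava black
  Cal gray
    Hana gray
      Ben gray
      Ben black
      Eli gray
      Eli black
      Hana→Dee: Dee is gray → back edge
First back edge: Hana → Dee.

Hana→Dee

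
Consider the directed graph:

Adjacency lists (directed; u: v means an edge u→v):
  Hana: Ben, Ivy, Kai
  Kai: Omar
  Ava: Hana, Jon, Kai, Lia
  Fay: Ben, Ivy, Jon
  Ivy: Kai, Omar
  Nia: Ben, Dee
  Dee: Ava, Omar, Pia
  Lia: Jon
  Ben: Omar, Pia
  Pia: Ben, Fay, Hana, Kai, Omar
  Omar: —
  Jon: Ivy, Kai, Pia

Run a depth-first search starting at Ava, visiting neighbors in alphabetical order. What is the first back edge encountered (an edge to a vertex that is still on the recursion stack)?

Pia→Ben

DFS from Ava (visiting neighbors in alphabetical order); mark gray on enter, black on exit:
Ava gray
  Hana gray
    Ben gray
      Omar gray
      Omar black
      Pia gray
        Pia→Ben: Ben is gray → back edge
First back edge: Pia → Ben.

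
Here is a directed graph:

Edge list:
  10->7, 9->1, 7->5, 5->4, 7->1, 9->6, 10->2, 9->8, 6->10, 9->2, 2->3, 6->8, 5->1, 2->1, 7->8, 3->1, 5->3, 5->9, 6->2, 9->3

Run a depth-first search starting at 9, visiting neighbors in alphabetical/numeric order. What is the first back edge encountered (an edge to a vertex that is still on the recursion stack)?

5->9

DFS from 9 (visiting neighbors in alphabetical/numeric order); mark gray on enter, black on exit:
9 gray
  1 gray
  1 black
  2 gray
    2→1: 1 black — skip
    3 gray
      3→1: 1 black — skip
    3 black
  2 black
  9→3: 3 black — skip
  6 gray
    6→2: 2 black — skip
    8 gray
    8 black
    10 gray
      10→2: 2 black — skip
      7 gray
        7→1: 1 black — skip
        5 gray
          5→1: 1 black — skip
          5→3: 3 black — skip
          4 gray
          4 black
          5→9: 9 is gray → back edge
First back edge: 5 → 9.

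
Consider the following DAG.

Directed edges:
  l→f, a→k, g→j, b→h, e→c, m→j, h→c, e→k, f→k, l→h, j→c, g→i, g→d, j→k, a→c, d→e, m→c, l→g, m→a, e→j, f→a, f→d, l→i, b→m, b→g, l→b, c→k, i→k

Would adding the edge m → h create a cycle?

No

Adding m→h creates a cycle iff h can already reach m.
Explore from h: no path reaches m. The graph stays acyclic.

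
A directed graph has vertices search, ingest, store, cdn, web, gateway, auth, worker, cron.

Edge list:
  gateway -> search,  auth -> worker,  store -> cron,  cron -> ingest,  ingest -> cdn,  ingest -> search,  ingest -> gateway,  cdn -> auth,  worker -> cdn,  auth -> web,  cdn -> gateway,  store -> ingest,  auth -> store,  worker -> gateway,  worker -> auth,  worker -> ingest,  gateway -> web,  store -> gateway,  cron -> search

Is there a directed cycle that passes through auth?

Yes

auth is on a cycle iff auth can reach itself via ≥1 edge.
auth → worker → auth — yes.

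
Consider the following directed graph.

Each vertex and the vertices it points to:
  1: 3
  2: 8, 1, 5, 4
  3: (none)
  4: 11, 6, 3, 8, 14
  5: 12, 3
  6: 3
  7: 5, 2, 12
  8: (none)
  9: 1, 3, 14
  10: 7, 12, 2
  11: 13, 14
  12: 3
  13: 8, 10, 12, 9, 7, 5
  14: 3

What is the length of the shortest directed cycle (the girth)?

5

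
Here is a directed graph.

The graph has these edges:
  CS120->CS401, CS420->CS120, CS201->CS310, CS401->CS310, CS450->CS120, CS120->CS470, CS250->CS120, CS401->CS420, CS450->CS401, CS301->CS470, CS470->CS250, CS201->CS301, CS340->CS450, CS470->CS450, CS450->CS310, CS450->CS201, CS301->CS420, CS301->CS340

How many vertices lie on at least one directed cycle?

9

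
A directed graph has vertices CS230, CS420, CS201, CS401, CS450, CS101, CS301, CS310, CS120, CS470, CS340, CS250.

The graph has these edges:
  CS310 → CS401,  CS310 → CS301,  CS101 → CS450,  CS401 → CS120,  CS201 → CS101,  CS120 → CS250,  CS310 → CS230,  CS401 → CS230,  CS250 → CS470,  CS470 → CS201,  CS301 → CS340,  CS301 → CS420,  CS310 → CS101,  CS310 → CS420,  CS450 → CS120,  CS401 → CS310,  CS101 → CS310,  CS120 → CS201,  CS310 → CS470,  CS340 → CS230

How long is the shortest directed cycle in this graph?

2

For each vertex v, BFS finds the shortest path from v back to v.
The shortest such closed walk is CS310 → CS401 → CS310, length 2.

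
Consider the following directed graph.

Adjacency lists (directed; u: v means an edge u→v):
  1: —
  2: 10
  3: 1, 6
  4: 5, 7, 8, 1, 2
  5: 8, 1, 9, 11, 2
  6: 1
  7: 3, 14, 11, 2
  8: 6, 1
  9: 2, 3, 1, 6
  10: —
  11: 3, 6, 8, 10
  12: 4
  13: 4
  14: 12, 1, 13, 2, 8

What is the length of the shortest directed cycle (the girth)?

4

For each vertex v, BFS finds the shortest path from v back to v.
The shortest such closed walk is 12 → 4 → 7 → 14 → 12, length 4.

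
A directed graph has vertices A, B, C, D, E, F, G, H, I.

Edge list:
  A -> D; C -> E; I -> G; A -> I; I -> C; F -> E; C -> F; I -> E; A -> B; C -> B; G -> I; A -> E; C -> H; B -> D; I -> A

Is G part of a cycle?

Yes

G is on a cycle iff G can reach itself via ≥1 edge.
G → I → G — yes.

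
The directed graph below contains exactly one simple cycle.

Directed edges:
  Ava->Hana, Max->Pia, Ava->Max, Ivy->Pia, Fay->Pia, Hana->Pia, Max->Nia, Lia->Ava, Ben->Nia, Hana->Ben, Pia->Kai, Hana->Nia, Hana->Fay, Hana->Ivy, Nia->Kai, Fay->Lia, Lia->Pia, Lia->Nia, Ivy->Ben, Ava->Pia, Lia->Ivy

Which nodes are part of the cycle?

DFS with gray/black marking from Hana:
Hana gray
  Ivy gray
    Pia gray
      Kai gray
      Kai black
    Pia black
    Ben gray
      Nia gray
        Nia→Kai: Kai black — skip
      Nia black
    Ben black
  Ivy black
  Hana→Nia: Nia black — skip
  Hana→Ben: Ben black — skip
  Hana→Pia: Pia black — skip
  Fay gray
    Lia gray
      Ava gray
        Max gray
          Max→Nia: Nia black — skip
          Max→Pia: Pia black — skip
        Max black
        Ava→Pia: Pia black — skip
        Ava→Hana: Hana is gray → back edge
Back edge closes the cycle Hana → Fay → Lia → Ava → Hana; its vertices are {Ava, Fay, Lia, Hana}.

Ava, Fay, Lia, Hana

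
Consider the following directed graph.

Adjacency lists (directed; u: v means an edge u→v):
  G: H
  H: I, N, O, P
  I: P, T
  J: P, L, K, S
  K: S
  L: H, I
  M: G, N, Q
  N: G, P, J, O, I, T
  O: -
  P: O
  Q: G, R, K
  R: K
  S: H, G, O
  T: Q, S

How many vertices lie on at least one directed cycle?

A vertex is on a directed cycle iff it belongs to a strongly connected component of size ≥ 2 (or has a self-loop).
The vertices on cycles are {G, H, I, J, K, L, N, Q, R, S, T} — 11 in total.

11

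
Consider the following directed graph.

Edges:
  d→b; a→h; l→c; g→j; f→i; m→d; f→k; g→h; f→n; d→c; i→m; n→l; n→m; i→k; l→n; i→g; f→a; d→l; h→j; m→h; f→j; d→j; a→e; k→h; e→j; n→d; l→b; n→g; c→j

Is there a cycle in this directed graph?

Yes

DFS with white/gray/black marking, starting from d:
d gray
  j gray
  j black
  c gray
    c→j: j black — skip
  c black
  b gray
  b black
  l gray
    l→b: b black — skip
    n gray
      m gray
        m→d: d is gray → back edge
Back edge found, so a cycle exists: d → l → n → m → d.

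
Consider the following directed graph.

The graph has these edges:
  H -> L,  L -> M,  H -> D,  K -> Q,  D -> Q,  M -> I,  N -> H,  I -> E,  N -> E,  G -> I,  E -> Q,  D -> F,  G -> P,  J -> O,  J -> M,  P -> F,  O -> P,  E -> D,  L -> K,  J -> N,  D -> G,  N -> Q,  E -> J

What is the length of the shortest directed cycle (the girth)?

For each vertex v, BFS finds the shortest path from v back to v.
The shortest such closed walk is J → N → E → J, length 3.

3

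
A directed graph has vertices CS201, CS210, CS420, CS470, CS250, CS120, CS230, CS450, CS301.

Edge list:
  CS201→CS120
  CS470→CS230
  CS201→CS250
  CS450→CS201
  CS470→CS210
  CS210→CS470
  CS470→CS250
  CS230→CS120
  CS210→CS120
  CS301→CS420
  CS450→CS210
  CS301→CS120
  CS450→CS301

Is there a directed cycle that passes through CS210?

Yes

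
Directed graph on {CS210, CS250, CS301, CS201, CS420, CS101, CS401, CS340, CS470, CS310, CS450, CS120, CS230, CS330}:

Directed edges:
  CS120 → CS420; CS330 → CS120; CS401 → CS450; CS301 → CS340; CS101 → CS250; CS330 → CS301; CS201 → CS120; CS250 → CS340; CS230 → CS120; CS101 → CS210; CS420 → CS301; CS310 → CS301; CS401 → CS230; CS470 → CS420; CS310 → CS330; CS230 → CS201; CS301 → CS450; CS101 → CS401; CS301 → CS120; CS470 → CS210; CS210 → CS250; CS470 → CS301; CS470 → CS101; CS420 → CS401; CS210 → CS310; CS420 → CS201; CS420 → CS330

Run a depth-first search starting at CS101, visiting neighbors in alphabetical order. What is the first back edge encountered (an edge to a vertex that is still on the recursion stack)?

CS201->CS120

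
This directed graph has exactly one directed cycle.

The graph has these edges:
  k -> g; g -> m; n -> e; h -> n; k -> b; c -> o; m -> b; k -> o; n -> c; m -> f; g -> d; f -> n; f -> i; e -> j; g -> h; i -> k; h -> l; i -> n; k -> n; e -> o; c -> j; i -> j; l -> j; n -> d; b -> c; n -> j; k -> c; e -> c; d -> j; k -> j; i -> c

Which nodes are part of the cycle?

f, g, i, k, m

DFS with gray/black marking from k:
k gray
  j gray
  j black
  n gray
    e gray
      c gray
        c→j: j black — skip
        o gray
        o black
      c black
      e→j: j black — skip
      e→o: o black — skip
    e black
    n→j: j black — skip
    d gray
      d→j: j black — skip
    d black
    n→c: c black — skip
  n black
  k→c: c black — skip
  k→o: o black — skip
  b gray
    b→c: c black — skip
  b black
  g gray
    h gray
      h→n: n black — skip
      l gray
        l→j: j black — skip
      l black
    h black
    m gray
      m→b: b black — skip
      f gray
        f→n: n black — skip
        i gray
          i→n: n black — skip
          i→k: k is gray → back edge
Back edge closes the cycle k → g → m → f → i → k; its vertices are {f, g, i, k, m}.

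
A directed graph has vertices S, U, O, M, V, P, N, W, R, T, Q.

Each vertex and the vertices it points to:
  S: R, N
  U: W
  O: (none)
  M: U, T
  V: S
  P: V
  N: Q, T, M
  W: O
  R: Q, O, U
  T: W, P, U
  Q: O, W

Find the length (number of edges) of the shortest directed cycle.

5

For each vertex v, BFS finds the shortest path from v back to v.
The shortest such closed walk is V → S → N → T → P → V, length 5.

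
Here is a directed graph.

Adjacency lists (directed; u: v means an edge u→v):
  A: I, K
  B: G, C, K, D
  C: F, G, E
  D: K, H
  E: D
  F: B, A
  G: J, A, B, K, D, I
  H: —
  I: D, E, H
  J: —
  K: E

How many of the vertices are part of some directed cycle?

7

A vertex is on a directed cycle iff it belongs to a strongly connected component of size ≥ 2 (or has a self-loop).
The vertices on cycles are {B, C, D, E, F, G, K} — 7 in total.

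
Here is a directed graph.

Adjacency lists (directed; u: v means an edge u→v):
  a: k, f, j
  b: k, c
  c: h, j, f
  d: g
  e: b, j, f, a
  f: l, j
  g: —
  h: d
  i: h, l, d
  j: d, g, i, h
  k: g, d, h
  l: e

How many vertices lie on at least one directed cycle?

A vertex is on a directed cycle iff it belongs to a strongly connected component of size ≥ 2 (or has a self-loop).
The vertices on cycles are {a, b, c, e, f, i, j, l} — 8 in total.

8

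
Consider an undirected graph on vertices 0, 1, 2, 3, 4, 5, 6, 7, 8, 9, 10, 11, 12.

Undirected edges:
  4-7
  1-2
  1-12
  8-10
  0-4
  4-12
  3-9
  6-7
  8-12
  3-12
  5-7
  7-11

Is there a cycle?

No

DFS, tracking each vertex's parent; an edge to a visited non-parent vertex closes a cycle.
Start from 2:
visit 2 (parent –)
  visit 1 (parent 2)
    1–2: parent, skip
    visit 12 (parent 1)
      12–1: parent, skip
      visit 8 (parent 12)
        visit 10 (parent 8)
          10–8: parent, skip
        8–12: parent, skip
      visit 3 (parent 12)
        3–12: parent, skip
        visit 9 (parent 3)
          9–3: parent, skip
      visit 4 (parent 12)
        visit 7 (parent 4)
          visit 5 (parent 7)
            5–7: parent, skip
          7–4: parent, skip
          visit 11 (parent 7)
            11–7: parent, skip
          visit 6 (parent 7)
            6–7: parent, skip
        4–12: parent, skip
        visit 0 (parent 4)
          0–4: parent, skip
No non-parent visited neighbor found — the graph is a forest.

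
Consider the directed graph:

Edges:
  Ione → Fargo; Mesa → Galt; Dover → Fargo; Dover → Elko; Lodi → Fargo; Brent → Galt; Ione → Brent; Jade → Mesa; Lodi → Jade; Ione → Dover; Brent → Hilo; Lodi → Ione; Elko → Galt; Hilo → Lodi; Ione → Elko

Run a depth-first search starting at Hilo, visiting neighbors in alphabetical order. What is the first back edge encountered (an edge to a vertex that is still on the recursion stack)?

Brent→Hilo

DFS from Hilo (visiting neighbors in alphabetical order); mark gray on enter, black on exit:
Hilo gray
  Lodi gray
    Fargo gray
    Fargo black
    Ione gray
      Brent gray
        Galt gray
        Galt black
        Brent→Hilo: Hilo is gray → back edge
First back edge: Brent → Hilo.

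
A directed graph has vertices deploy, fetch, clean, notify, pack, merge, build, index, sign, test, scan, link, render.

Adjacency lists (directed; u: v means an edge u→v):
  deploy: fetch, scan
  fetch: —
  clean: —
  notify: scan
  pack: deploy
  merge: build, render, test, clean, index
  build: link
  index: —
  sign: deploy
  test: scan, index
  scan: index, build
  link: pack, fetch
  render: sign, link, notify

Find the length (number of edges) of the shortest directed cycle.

5

For each vertex v, BFS finds the shortest path from v back to v.
The shortest such closed walk is link → pack → deploy → scan → build → link, length 5.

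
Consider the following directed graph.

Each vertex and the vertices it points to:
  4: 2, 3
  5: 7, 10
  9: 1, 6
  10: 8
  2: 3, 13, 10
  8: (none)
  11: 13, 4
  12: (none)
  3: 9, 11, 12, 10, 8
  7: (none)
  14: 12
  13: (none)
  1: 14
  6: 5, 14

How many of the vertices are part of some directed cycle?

A vertex is on a directed cycle iff it belongs to a strongly connected component of size ≥ 2 (or has a self-loop).
The vertices on cycles are {2, 3, 4, 11} — 4 in total.

4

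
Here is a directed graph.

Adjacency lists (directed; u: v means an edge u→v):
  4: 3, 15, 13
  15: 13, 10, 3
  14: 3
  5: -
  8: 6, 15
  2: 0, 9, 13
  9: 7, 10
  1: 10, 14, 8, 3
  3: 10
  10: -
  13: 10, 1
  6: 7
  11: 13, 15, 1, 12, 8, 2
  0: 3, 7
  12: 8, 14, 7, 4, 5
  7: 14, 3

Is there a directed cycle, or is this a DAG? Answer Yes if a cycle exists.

Yes

DFS with white/gray/black marking, starting from 2:
2 gray
  0 gray
    3 gray
      10 gray
      10 black
    3 black
    7 gray
      14 gray
        14→3: 3 black — skip
      14 black
      7→3: 3 black — skip
    7 black
  0 black
  9 gray
    9→7: 7 black — skip
    9→10: 10 black — skip
  9 black
  13 gray
    13→10: 10 black — skip
    1 gray
      1→10: 10 black — skip
      1→14: 14 black — skip
      8 gray
        6 gray
          6→7: 7 black — skip
        6 black
        15 gray
          15→13: 13 is gray → back edge
Back edge found, so a cycle exists: 13 → 1 → 8 → 15 → 13.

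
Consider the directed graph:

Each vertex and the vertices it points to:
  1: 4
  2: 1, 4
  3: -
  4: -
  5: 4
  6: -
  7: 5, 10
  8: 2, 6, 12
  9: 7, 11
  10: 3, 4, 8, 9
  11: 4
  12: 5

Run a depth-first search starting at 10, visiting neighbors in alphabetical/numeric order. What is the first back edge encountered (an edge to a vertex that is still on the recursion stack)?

7->10

DFS from 10 (visiting neighbors in alphabetical/numeric order); mark gray on enter, black on exit:
10 gray
  3 gray
  3 black
  4 gray
  4 black
  8 gray
    2 gray
      1 gray
        1→4: 4 black — skip
      1 black
      2→4: 4 black — skip
    2 black
    6 gray
    6 black
    12 gray
      5 gray
        5→4: 4 black — skip
      5 black
    12 black
  8 black
  9 gray
    7 gray
      7→5: 5 black — skip
      7→10: 10 is gray → back edge
First back edge: 7 → 10.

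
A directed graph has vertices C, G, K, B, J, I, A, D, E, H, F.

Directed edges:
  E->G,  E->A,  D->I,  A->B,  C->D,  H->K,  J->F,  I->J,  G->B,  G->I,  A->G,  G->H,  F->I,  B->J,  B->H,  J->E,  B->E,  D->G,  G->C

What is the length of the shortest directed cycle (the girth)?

For each vertex v, BFS finds the shortest path from v back to v.
The shortest such closed walk is A → B → E → A, length 3.

3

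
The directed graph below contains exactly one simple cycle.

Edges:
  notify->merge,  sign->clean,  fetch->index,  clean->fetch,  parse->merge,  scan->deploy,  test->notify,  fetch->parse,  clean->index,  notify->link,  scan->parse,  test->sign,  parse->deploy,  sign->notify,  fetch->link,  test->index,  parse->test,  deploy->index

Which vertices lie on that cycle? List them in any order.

sign, test, clean, fetch, parse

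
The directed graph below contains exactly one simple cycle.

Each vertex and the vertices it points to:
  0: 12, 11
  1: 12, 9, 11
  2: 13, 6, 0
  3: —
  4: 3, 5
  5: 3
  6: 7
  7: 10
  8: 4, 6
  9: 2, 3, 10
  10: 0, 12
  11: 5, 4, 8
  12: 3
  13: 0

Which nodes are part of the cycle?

DFS with gray/black marking from 11:
11 gray
  5 gray
    3 gray
    3 black
  5 black
  4 gray
    4→3: 3 black — skip
    4→5: 5 black — skip
  4 black
  8 gray
    8→4: 4 black — skip
    6 gray
      7 gray
        10 gray
          0 gray
            12 gray
              12→3: 3 black — skip
            12 black
            0→11: 11 is gray → back edge
Back edge closes the cycle 11 → 8 → 6 → 7 → 10 → 0 → 11; its vertices are {0, 6, 7, 8, 10, 11}.

0, 6, 7, 8, 10, 11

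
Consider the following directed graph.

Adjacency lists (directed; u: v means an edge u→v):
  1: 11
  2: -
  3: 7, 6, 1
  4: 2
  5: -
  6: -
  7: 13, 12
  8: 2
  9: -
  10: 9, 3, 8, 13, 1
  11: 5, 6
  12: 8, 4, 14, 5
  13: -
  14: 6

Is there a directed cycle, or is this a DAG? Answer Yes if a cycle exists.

DFS with white/gray/black marking, starting from 9:
9 gray
9 black
1 gray
  11 gray
    5 gray
    5 black
    6 gray
    6 black
  11 black
1 black
2 gray
2 black
3 gray
  7 gray
    13 gray
    13 black
    12 gray
      8 gray
        8→2: 2 black — skip
      8 black
      4 gray
        4→2: 2 black — skip
      4 black
      14 gray
        14→6: 6 black — skip
      14 black
      12→5: 5 black — skip
    12 black
  7 black
  3→6: 6 black — skip
  3→1: 1 black — skip
3 black
10 gray
  10→9: 9 black — skip
  10→3: 3 black — skip
  10→8: 8 black — skip
  10→13: 13 black — skip
  10→1: 1 black — skip
10 black
Every edge goes to a white or black vertex — no back edge, so the graph is acyclic.

No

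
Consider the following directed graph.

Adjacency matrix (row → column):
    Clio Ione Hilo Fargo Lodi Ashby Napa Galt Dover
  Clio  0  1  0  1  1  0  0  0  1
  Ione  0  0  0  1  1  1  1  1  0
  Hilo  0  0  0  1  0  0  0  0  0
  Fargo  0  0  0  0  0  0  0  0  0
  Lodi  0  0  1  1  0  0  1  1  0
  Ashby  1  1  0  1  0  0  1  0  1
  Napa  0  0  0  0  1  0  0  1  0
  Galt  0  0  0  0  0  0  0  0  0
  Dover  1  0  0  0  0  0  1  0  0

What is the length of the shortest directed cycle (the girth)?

For each vertex v, BFS finds the shortest path from v back to v.
The shortest such closed walk is Ashby → Ione → Ashby, length 2.

2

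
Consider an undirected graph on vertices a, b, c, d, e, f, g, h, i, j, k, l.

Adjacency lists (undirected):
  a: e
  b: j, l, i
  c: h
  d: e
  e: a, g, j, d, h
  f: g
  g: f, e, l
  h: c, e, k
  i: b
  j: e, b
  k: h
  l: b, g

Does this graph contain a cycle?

DFS, tracking each vertex's parent; an edge to a visited non-parent vertex closes a cycle.
Start from b:
visit b (parent –)
  visit j (parent b)
    visit e (parent j)
      visit a (parent e)
        a–e: parent, skip
      visit g (parent e)
        visit f (parent g)
          f–g: parent, skip
        g–e: parent, skip
        visit l (parent g)
          l–b: b visited and ≠ parent → cycle
Cycle: b – j – e – g – l – b.

Yes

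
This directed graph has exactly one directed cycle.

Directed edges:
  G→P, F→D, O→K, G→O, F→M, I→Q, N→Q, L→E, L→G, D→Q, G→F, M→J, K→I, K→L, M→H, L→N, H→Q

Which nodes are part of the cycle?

G, K, L, O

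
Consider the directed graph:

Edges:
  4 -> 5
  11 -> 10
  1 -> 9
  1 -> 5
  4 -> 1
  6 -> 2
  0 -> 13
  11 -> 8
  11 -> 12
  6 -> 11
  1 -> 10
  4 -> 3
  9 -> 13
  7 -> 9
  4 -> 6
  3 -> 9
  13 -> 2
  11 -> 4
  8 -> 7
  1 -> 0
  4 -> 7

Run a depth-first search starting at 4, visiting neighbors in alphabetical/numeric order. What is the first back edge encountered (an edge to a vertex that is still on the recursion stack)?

11->4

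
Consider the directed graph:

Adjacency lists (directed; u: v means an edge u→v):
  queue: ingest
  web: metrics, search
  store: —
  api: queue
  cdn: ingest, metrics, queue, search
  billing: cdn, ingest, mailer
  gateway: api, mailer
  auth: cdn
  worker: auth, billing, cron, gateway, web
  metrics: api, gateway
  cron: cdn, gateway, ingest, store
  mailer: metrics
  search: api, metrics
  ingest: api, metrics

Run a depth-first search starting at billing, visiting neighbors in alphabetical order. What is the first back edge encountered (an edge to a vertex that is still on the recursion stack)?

queue→ingest

DFS from billing (visiting neighbors in alphabetical order); mark gray on enter, black on exit:
billing gray
  cdn gray
    ingest gray
      api gray
        queue gray
          queue→ingest: ingest is gray → back edge
First back edge: queue → ingest.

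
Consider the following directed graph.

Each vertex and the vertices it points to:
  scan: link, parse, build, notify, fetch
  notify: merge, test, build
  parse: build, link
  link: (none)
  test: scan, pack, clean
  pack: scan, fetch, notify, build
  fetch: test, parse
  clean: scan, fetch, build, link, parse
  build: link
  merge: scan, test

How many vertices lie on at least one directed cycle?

A vertex is on a directed cycle iff it belongs to a strongly connected component of size ≥ 2 (or has a self-loop).
The vertices on cycles are {pack, scan, test, clean, fetch, merge, notify} — 7 in total.

7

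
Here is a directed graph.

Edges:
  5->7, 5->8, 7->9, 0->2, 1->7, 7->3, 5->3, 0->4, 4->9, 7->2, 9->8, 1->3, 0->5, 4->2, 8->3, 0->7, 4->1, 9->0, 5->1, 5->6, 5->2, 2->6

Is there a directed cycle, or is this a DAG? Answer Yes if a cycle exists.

DFS with white/gray/black marking, starting from 5:
5 gray
  1 gray
    7 gray
      2 gray
        6 gray
        6 black
      2 black
      9 gray
        0 gray
          0→5: 5 is gray → back edge
Back edge found, so a cycle exists: 5 → 1 → 7 → 9 → 0 → 5.

Yes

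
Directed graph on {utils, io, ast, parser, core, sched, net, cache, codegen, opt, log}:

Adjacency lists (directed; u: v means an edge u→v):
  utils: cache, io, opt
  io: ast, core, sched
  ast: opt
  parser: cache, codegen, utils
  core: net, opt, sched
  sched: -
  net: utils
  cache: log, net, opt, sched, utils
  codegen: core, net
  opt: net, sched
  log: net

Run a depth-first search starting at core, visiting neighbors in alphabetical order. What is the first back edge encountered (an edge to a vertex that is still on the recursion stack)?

log->net

DFS from core (visiting neighbors in alphabetical order); mark gray on enter, black on exit:
core gray
  net gray
    utils gray
      cache gray
        log gray
          log→net: net is gray → back edge
First back edge: log → net.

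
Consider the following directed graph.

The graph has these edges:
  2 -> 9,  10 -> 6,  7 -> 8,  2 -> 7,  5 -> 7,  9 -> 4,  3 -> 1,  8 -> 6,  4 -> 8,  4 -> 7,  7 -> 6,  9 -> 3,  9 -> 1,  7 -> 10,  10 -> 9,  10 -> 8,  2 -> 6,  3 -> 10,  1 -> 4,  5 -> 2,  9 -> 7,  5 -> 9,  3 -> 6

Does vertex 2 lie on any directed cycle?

No

2 lies on a cycle iff there is a path from 2 back to itself.
Exploring from 2, it never reaches itself; equivalently, its strongly connected component is a singleton.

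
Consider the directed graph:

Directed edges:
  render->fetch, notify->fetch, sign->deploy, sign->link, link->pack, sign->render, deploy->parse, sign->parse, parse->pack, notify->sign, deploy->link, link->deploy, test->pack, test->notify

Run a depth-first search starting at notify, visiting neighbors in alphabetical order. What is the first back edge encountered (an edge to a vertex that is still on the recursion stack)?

link->deploy

DFS from notify (visiting neighbors in alphabetical order); mark gray on enter, black on exit:
notify gray
  fetch gray
  fetch black
  sign gray
    deploy gray
      link gray
        link→deploy: deploy is gray → back edge
First back edge: link → deploy.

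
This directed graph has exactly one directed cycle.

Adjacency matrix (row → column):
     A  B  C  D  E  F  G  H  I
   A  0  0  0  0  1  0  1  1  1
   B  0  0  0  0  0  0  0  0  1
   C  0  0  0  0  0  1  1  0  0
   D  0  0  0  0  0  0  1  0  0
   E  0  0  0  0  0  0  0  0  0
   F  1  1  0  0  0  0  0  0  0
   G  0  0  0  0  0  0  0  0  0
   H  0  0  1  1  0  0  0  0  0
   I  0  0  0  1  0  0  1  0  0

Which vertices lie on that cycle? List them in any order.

DFS with gray/black marking from F:
F gray
  B gray
    I gray
      D gray
        G gray
        G black
      D black
      I→G: G black — skip
    I black
  B black
  A gray
    H gray
      H→D: D black — skip
      C gray
        C→G: G black — skip
        C→F: F is gray → back edge
Back edge closes the cycle F → A → H → C → F; its vertices are {A, C, F, H}.

A, C, F, H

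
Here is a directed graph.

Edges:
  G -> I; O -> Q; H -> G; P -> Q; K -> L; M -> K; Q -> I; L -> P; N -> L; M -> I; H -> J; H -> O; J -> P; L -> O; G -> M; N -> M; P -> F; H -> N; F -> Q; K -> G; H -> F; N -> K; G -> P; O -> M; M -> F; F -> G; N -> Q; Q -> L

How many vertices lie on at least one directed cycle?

8

A vertex is on a directed cycle iff it belongs to a strongly connected component of size ≥ 2 (or has a self-loop).
The vertices on cycles are {F, G, K, L, M, O, P, Q} — 8 in total.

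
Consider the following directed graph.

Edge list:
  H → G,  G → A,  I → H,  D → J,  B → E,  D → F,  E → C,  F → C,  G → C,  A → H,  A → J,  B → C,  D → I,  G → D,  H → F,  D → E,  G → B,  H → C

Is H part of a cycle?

H is on a cycle iff H can reach itself via ≥1 edge.
H → G → A → H — yes.

Yes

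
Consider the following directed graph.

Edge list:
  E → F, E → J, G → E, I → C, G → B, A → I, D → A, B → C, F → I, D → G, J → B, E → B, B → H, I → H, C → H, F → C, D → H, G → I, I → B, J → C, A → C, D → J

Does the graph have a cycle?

No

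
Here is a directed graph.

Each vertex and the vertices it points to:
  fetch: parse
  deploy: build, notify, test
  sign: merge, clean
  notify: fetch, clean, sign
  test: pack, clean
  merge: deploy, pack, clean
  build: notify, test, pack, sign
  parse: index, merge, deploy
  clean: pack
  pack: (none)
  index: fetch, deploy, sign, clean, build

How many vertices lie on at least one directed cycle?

8

A vertex is on a directed cycle iff it belongs to a strongly connected component of size ≥ 2 (or has a self-loop).
The vertices on cycles are {sign, build, fetch, index, merge, parse, deploy, notify} — 8 in total.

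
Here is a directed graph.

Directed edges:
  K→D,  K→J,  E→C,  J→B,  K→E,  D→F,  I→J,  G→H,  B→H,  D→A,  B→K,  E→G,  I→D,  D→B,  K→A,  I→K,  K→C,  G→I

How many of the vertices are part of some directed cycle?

7

A vertex is on a directed cycle iff it belongs to a strongly connected component of size ≥ 2 (or has a self-loop).
The vertices on cycles are {B, D, E, G, I, J, K} — 7 in total.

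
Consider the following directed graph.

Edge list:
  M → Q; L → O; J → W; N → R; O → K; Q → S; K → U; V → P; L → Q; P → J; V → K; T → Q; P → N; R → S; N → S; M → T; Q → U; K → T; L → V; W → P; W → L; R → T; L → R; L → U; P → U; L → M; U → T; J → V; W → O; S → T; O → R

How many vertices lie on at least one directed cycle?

9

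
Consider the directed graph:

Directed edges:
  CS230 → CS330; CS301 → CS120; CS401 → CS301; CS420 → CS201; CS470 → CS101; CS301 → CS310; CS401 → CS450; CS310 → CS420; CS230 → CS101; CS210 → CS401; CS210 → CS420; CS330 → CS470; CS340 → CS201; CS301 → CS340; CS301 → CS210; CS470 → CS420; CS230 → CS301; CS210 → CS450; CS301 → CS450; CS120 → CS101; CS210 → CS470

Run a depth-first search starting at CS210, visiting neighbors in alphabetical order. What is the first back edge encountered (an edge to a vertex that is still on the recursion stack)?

DFS from CS210 (visiting neighbors in alphabetical order); mark gray on enter, black on exit:
CS210 gray
  CS401 gray
    CS301 gray
      CS120 gray
        CS101 gray
        CS101 black
      CS120 black
      CS301→CS210: CS210 is gray → back edge
First back edge: CS301 → CS210.

CS301->CS210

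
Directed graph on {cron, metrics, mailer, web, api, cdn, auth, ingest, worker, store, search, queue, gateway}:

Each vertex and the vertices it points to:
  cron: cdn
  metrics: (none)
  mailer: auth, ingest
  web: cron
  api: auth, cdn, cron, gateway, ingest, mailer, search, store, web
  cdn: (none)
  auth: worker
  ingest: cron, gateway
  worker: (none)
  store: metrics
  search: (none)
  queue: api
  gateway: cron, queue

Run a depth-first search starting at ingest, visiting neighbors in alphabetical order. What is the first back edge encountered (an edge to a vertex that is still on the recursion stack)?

api->gateway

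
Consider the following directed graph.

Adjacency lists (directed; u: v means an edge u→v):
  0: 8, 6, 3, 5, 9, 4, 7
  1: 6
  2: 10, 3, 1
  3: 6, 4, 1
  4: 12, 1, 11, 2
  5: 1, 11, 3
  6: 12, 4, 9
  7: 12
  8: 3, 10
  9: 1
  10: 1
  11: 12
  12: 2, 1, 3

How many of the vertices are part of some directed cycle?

9

A vertex is on a directed cycle iff it belongs to a strongly connected component of size ≥ 2 (or has a self-loop).
The vertices on cycles are {1, 2, 3, 4, 6, 9, 10, 11, 12} — 9 in total.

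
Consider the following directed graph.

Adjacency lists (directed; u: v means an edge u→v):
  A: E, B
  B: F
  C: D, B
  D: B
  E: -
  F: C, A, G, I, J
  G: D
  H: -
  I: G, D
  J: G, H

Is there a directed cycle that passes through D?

Yes

D is on a cycle iff D can reach itself via ≥1 edge.
D → B → F → C → D — yes.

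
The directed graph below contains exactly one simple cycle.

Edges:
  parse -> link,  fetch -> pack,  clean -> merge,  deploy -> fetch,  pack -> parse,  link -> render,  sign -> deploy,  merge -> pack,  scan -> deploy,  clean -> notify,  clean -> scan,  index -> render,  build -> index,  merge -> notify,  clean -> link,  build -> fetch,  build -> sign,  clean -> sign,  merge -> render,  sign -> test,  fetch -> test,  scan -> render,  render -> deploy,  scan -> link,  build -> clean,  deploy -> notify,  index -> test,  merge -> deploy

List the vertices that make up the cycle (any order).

link, pack, fetch, parse, deploy, render

DFS with gray/black marking from fetch:
fetch gray
  pack gray
    parse gray
      link gray
        render gray
          deploy gray
            notify gray
            notify black
            deploy→fetch: fetch is gray → back edge
Back edge closes the cycle fetch → pack → parse → link → render → deploy → fetch; its vertices are {link, pack, fetch, parse, deploy, render}.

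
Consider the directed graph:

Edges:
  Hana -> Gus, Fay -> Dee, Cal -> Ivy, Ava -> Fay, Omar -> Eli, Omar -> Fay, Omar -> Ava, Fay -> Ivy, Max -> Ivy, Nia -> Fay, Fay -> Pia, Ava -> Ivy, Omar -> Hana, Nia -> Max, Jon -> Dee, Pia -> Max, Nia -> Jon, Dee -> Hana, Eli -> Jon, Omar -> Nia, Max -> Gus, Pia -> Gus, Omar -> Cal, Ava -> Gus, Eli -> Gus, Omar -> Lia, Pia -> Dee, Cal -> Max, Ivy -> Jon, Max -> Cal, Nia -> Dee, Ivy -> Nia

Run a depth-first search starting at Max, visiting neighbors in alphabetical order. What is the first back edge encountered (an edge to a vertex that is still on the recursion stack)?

Fay→Ivy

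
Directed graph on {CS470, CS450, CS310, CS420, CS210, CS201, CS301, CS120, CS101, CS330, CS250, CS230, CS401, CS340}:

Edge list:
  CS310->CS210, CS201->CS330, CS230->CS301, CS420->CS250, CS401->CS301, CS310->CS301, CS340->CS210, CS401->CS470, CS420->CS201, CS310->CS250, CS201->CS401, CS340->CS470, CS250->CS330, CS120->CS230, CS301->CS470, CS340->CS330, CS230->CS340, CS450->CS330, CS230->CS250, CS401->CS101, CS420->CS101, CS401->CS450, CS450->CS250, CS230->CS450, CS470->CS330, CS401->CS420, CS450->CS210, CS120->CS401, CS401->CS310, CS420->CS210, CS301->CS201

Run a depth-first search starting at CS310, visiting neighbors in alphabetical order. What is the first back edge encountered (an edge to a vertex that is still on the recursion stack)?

DFS from CS310 (visiting neighbors in alphabetical order); mark gray on enter, black on exit:
CS310 gray
  CS210 gray
  CS210 black
  CS250 gray
    CS330 gray
    CS330 black
  CS250 black
  CS301 gray
    CS201 gray
      CS201→CS330: CS330 black — skip
      CS401 gray
        CS101 gray
        CS101 black
        CS401→CS301: CS301 is gray → back edge
First back edge: CS401 → CS301.

CS401→CS301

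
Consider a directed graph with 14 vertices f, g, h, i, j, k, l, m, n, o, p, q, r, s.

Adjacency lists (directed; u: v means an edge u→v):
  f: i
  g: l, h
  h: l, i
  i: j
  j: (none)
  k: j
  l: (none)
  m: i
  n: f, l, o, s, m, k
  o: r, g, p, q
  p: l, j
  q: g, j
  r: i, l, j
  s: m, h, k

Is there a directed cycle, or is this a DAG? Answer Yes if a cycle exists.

DFS with white/gray/black marking, starting from m:
m gray
  i gray
    j gray
    j black
  i black
m black
f gray
  f→i: i black — skip
f black
g gray
  l gray
  l black
  h gray
    h→l: l black — skip
    h→i: i black — skip
  h black
g black
k gray
  k→j: j black — skip
k black
n gray
  n→f: f black — skip
  n→l: l black — skip
  o gray
    r gray
      r→i: i black — skip
      r→l: l black — skip
      r→j: j black — skip
    r black
    o→g: g black — skip
    p gray
      p→l: l black — skip
      p→j: j black — skip
    p black
    q gray
      q→g: g black — skip
      q→j: j black — skip
    q black
  o black
  s gray
    s→m: m black — skip
    s→h: h black — skip
    s→k: k black — skip
  s black
  n→m: m black — skip
  n→k: k black — skip
n black
Every edge goes to a white or black vertex — no back edge, so the graph is acyclic.

No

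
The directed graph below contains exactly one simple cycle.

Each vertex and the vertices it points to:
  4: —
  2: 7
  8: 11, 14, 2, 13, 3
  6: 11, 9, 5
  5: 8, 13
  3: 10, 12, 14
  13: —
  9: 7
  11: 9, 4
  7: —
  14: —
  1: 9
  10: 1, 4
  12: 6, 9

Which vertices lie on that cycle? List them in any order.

DFS with gray/black marking from 8:
8 gray
  11 gray
    9 gray
      7 gray
      7 black
    9 black
    4 gray
    4 black
  11 black
  14 gray
  14 black
  2 gray
    2→7: 7 black — skip
  2 black
  13 gray
  13 black
  3 gray
    10 gray
      1 gray
        1→9: 9 black — skip
      1 black
      10→4: 4 black — skip
    10 black
    12 gray
      6 gray
        6→11: 11 black — skip
        6→9: 9 black — skip
        5 gray
          5→8: 8 is gray → back edge
Back edge closes the cycle 8 → 3 → 12 → 6 → 5 → 8; its vertices are {3, 5, 6, 8, 12}.

3, 5, 6, 8, 12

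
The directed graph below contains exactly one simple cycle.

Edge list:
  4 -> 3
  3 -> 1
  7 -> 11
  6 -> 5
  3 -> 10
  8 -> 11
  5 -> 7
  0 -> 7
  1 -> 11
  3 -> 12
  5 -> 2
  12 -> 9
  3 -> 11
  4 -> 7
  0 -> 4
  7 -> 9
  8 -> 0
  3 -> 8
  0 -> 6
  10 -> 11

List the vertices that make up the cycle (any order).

0, 3, 4, 8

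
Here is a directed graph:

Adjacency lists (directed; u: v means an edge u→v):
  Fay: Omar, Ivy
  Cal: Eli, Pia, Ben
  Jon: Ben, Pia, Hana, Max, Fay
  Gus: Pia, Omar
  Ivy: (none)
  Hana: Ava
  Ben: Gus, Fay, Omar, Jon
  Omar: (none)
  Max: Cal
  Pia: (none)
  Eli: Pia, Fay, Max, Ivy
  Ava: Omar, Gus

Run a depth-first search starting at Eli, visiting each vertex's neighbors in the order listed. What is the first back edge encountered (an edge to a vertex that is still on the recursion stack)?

DFS from Eli (visiting each vertex's neighbors in the order listed); mark gray on enter, black on exit:
Eli gray
  Pia gray
  Pia black
  Fay gray
    Omar gray
    Omar black
    Ivy gray
    Ivy black
  Fay black
  Max gray
    Cal gray
      Cal→Eli: Eli is gray → back edge
First back edge: Cal → Eli.

Cal->Eli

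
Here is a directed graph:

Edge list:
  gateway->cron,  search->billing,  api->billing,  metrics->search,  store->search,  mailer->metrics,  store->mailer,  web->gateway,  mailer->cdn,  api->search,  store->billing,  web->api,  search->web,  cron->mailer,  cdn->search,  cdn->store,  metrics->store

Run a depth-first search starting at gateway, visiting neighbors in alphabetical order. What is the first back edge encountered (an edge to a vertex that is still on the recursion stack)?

api→search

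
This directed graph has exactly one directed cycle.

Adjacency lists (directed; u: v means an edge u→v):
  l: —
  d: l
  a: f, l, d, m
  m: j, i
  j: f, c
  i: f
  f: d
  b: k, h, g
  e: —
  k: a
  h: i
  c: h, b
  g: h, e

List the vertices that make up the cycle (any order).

a, b, c, j, k, m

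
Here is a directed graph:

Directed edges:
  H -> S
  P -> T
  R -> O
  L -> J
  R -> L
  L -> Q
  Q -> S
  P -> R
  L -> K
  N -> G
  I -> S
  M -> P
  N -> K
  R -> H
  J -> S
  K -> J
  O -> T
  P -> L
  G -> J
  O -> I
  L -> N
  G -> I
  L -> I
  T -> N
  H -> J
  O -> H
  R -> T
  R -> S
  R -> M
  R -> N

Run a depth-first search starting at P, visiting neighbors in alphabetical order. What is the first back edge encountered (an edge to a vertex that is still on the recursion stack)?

DFS from P (visiting neighbors in alphabetical order); mark gray on enter, black on exit:
P gray
  L gray
    I gray
      S gray
      S black
    I black
    J gray
      J→S: S black — skip
    J black
    K gray
      K→J: J black — skip
    K black
    N gray
      G gray
        G→I: I black — skip
        G→J: J black — skip
      G black
      N→K: K black — skip
    N black
    Q gray
      Q→S: S black — skip
    Q black
  L black
  R gray
    H gray
      H→J: J black — skip
      H→S: S black — skip
    H black
    R→L: L black — skip
    M gray
      M→P: P is gray → back edge
First back edge: M → P.

M→P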